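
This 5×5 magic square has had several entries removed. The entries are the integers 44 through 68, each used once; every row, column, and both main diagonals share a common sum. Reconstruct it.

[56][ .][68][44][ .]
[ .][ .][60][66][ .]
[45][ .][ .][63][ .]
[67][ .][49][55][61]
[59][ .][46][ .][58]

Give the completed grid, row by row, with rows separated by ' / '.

56 62 68 44 50 / 53 54 60 66 47 / 45 51 57 63 64 / 67 48 49 55 61 / 59 65 46 52 58

The entries are 44 through 68, which sum to 1400, so each line sums to 1400/5 = 280.
Using row 4: 67 + 49 + 55 + 61 + ? → (4,2) = 280 − 232 = 48.
Column 1 needs 280; the known cells sum to 227, so (2,1) = 53.
The remaining cell in column 3 is (3,3) = 280 − 223 = 57.
Column 4 needs 280; the known cells sum to 228, so (5,4) = 52.
The remaining cell in main diagonal is (2,2) = 280 − 226 = 54.
From anti-diagonal, 280 − (66 + 57 + 48 + 59) gives (1,5) = 50.
Row 1: 56 + 68 + 44 + 50 + ? = 280, so (1,2) = 62.
Row 2 must total 280; the given cells sum to 233, so (2,5) = 47.
Using row 5: 59 + 46 + 52 + 58 + ? → (5,2) = 280 − 215 = 65.
Column 2 must total 280; the given cells sum to 229, so (3,2) = 51.
Column 5 must total 280; the given cells sum to 216, so (3,5) = 64.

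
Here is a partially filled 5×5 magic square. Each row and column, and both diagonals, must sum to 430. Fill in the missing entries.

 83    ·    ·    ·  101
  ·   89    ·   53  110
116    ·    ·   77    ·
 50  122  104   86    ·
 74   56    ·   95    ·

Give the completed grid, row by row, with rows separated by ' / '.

83 65 62 119 101 / 107 89 71 53 110 / 116 98 80 77 59 / 50 122 104 86 68 / 74 56 113 95 92

Using row 4: 50 + 122 + 104 + 86 + ? → (4,5) = 430 − 362 = 68.
Column 1: 83 + 116 + 50 + 74 + ? = 430, so (2,1) = 107.
Column 4 needs 430; the known cells sum to 311, so (1,4) = 119.
Anti-diagonal must total 430; the given cells sum to 350, so (3,3) = 80.
Using row 2: 107 + 89 + 53 + 110 + ? → (2,3) = 430 − 359 = 71.
The remaining cell in main diagonal is (5,5) = 430 − 338 = 92.
From row 5, 430 − (74 + 56 + 95 + 92) gives (5,3) = 113.
Column 3 needs 430; the known cells sum to 368, so (1,3) = 62.
Column 5 needs 430; the known cells sum to 371, so (3,5) = 59.
Row 1 must total 430; the given cells sum to 365, so (1,2) = 65.
Row 3 needs 430; the known cells sum to 332, so (3,2) = 98.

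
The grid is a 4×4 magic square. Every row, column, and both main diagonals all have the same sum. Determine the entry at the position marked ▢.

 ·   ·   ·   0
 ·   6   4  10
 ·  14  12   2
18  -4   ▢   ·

Anti-diagonal is complete and sums to 36; that is the magic constant.
Using row 2: 6 + 4 + 10 + ? → (2,1) = 36 − 20 = 16.
The remaining cell in row 3 is (3,1) = 36 − 28 = 8.
From column 1, 36 − (16 + 8 + 18) gives (1,1) = -6.
Using column 2: 6 + 14 + (-4) + ? → (1,2) = 36 − 16 = 20.
The remaining cell in column 4 is (4,4) = 36 − 12 = 24.
Using row 1: -6 + 20 + 0 + ? → (1,3) = 36 − 14 = 22.
Row 4 must total 36; the given cells sum to 38, so (4,3) = -2.

-2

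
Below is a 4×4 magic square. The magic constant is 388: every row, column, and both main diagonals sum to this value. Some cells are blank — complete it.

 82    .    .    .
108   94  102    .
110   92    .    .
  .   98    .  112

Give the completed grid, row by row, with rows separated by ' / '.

82 104 96 106 / 108 94 102 84 / 110 92 100 86 / 88 98 90 112

Row 2: 108 + 94 + 102 + ? = 388, so (2,4) = 84.
Column 1: 82 + 108 + 110 + ? = 388, so (4,1) = 88.
Using column 2: 94 + 92 + 98 + ? → (1,2) = 388 − 284 = 104.
The remaining cell in main diagonal is (3,3) = 388 − 288 = 100.
From anti-diagonal, 388 − (102 + 92 + 88) gives (1,4) = 106.
From row 1, 388 − (82 + 104 + 106) gives (1,3) = 96.
The remaining cell in row 3 is (3,4) = 388 − 302 = 86.
Row 4: 88 + 98 + 112 + ? = 388, so (4,3) = 90.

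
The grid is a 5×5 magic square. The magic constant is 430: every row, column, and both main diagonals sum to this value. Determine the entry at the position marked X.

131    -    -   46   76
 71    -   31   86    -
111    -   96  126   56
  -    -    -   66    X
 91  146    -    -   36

Row 3 needs 430; the known cells sum to 389, so (3,2) = 41.
From column 1, 430 − (131 + 71 + 111 + 91) gives (4,1) = 26.
The remaining cell in column 4 is (5,4) = 430 − 324 = 106.
Main diagonal must total 430; the given cells sum to 329, so (2,2) = 101.
Anti-diagonal: 76 + 86 + 96 + 91 + ? = 430, so (4,2) = 81.
Using row 2: 71 + 101 + 31 + 86 + ? → (2,5) = 430 − 289 = 141.
Row 5 must total 430; the given cells sum to 379, so (5,3) = 51.
From column 2, 430 − (101 + 41 + 81 + 146) gives (1,2) = 61.
Column 5 must total 430; the given cells sum to 309, so (4,5) = 121.

121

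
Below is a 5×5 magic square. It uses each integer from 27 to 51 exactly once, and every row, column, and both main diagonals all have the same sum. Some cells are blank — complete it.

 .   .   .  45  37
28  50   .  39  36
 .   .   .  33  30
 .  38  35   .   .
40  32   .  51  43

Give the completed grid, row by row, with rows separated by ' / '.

34 31 48 45 37 / 28 50 42 39 36 / 47 44 41 33 30 / 46 38 35 27 49 / 40 32 29 51 43

The entries are 27 through 51, which sum to 975, so each line sums to 975/5 = 195.
The remaining cell in row 2 is (2,3) = 195 − 153 = 42.
Row 5: 40 + 32 + 51 + 43 + ? = 195, so (5,3) = 29.
The remaining cell in column 4 is (4,4) = 195 − 168 = 27.
The remaining cell in column 5 is (4,5) = 195 − 146 = 49.
Using anti-diagonal: 37 + 39 + 38 + 40 + ? → (3,3) = 195 − 154 = 41.
The remaining cell in row 4 is (4,1) = 195 − 149 = 46.
Using column 3: 42 + 41 + 35 + 29 + ? → (1,3) = 195 − 147 = 48.
The remaining cell in main diagonal is (1,1) = 195 − 161 = 34.
Row 1 needs 195; the known cells sum to 164, so (1,2) = 31.
From column 1, 195 − (34 + 28 + 46 + 40) gives (3,1) = 47.
From column 2, 195 − (31 + 50 + 38 + 32) gives (3,2) = 44.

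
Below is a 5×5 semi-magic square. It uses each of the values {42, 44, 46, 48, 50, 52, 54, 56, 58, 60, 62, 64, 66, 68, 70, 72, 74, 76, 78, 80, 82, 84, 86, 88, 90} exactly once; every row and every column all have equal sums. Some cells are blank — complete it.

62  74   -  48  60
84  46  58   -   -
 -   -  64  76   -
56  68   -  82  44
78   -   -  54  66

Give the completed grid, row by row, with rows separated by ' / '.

The 25 entries sum to 1650, so each line sums to 1650/5 = 330.
Row 1 must total 330; the given cells sum to 244, so (1,3) = 86.
Row 4 must total 330; the given cells sum to 250, so (4,3) = 80.
Column 1 needs 330; the known cells sum to 280, so (3,1) = 50.
Column 3 must total 330; the given cells sum to 288, so (5,3) = 42.
Column 4 must total 330; the given cells sum to 260, so (2,4) = 70.
Using row 2: 84 + 46 + 58 + 70 + ? → (2,5) = 330 − 258 = 72.
Row 5 must total 330; the given cells sum to 240, so (5,2) = 90.
From column 2, 330 − (74 + 46 + 68 + 90) gives (3,2) = 52.
Using column 5: 60 + 72 + 44 + 66 + ? → (3,5) = 330 − 242 = 88.

62 74 86 48 60 / 84 46 58 70 72 / 50 52 64 76 88 / 56 68 80 82 44 / 78 90 42 54 66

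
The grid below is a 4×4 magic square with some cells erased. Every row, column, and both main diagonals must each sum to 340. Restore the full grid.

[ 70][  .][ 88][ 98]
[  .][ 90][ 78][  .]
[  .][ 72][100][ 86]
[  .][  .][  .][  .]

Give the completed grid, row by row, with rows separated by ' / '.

70 84 88 98 / 96 90 78 76 / 82 72 100 86 / 92 94 74 80

From row 1, 340 − (70 + 88 + 98) gives (1,2) = 84.
The remaining cell in row 3 is (3,1) = 340 − 258 = 82.
Column 2 must total 340; the given cells sum to 246, so (4,2) = 94.
Column 3 must total 340; the given cells sum to 266, so (4,3) = 74.
Using main diagonal: 70 + 90 + 100 + ? → (4,4) = 340 − 260 = 80.
Anti-diagonal: 98 + 78 + 72 + ? = 340, so (4,1) = 92.
Column 1 needs 340; the known cells sum to 244, so (2,1) = 96.
Using column 4: 98 + 86 + 80 + ? → (2,4) = 340 − 264 = 76.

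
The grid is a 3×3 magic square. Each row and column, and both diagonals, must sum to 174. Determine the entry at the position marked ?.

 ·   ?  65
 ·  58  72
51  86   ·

30

Row 2 must total 174; the given cells sum to 130, so (2,1) = 44.
The remaining cell in row 3 is (3,3) = 174 − 137 = 37.
Column 1 needs 174; the known cells sum to 95, so (1,1) = 79.
From column 2, 174 − (58 + 86) gives (1,2) = 30.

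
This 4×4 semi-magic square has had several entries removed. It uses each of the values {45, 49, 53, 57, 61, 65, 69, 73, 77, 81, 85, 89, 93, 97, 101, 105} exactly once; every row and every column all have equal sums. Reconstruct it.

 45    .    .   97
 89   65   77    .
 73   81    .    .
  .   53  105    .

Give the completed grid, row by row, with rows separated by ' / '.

The 16 entries sum to 1200, so each line sums to 1200/4 = 300.
Row 2: 89 + 65 + 77 + ? = 300, so (2,4) = 69.
The remaining cell in column 1 is (4,1) = 300 − 207 = 93.
From column 2, 300 − (65 + 81 + 53) gives (1,2) = 101.
Using row 1: 45 + 101 + 97 + ? → (1,3) = 300 − 243 = 57.
Row 4 must total 300; the given cells sum to 251, so (4,4) = 49.
The remaining cell in column 3 is (3,3) = 300 − 239 = 61.
Column 4 needs 300; the known cells sum to 215, so (3,4) = 85.

45 101 57 97 / 89 65 77 69 / 73 81 61 85 / 93 53 105 49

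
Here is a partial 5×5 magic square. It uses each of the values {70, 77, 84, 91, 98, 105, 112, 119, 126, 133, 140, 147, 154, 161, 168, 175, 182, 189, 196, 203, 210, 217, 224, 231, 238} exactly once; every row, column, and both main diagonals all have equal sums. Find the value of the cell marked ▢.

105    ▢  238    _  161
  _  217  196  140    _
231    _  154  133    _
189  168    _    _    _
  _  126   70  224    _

The 25 entries sum to 3850, so each line sums to 3850/5 = 770.
Column 3 needs 770; the known cells sum to 658, so (4,3) = 112.
The remaining cell in anti-diagonal is (5,1) = 770 − 623 = 147.
The remaining cell in row 5 is (5,5) = 770 − 567 = 203.
Column 1 needs 770; the known cells sum to 672, so (2,1) = 98.
Main diagonal: 105 + 217 + 154 + 203 + ? = 770, so (4,4) = 91.
Row 2: 98 + 217 + 196 + 140 + ? = 770, so (2,5) = 119.
Row 4 needs 770; the known cells sum to 560, so (4,5) = 210.
Column 4 needs 770; the known cells sum to 588, so (1,4) = 182.
The remaining cell in column 5 is (3,5) = 770 − 693 = 77.
Row 1 needs 770; the known cells sum to 686, so (1,2) = 84.

84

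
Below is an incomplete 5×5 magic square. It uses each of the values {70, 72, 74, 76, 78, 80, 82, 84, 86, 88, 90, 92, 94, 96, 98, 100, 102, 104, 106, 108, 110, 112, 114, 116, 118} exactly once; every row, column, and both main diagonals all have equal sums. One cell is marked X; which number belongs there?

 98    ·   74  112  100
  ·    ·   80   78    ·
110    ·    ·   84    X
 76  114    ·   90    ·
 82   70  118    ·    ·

72

The 25 entries sum to 2350, so each line sums to 2350/5 = 470.
The remaining cell in row 1 is (1,2) = 470 − 384 = 86.
The remaining cell in column 1 is (2,1) = 470 − 366 = 104.
Column 4: 112 + 78 + 84 + 90 + ? = 470, so (5,4) = 106.
The remaining cell in anti-diagonal is (3,3) = 470 − 374 = 96.
Row 5 must total 470; the given cells sum to 376, so (5,5) = 94.
Column 3 needs 470; the known cells sum to 368, so (4,3) = 102.
Using main diagonal: 98 + 96 + 90 + 94 + ? → (2,2) = 470 − 378 = 92.
Row 2 must total 470; the given cells sum to 354, so (2,5) = 116.
The remaining cell in row 4 is (4,5) = 470 − 382 = 88.
The remaining cell in column 2 is (3,2) = 470 − 362 = 108.
Column 5: 100 + 116 + 88 + 94 + ? = 470, so (3,5) = 72.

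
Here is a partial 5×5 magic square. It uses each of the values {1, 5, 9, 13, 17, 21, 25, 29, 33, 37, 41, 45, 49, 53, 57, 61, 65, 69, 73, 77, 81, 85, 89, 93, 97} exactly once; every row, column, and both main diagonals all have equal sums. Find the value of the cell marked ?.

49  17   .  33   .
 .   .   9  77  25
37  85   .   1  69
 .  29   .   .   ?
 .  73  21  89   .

The 25 entries sum to 1225, so each line sums to 1225/5 = 245.
Row 3 needs 245; the known cells sum to 192, so (3,3) = 53.
Column 2 needs 245; the known cells sum to 204, so (2,2) = 41.
From column 4, 245 − (33 + 77 + 1 + 89) gives (4,4) = 45.
Using main diagonal: 49 + 41 + 53 + 45 + ? → (5,5) = 245 − 188 = 57.
Using row 2: 41 + 9 + 77 + 25 + ? → (2,1) = 245 − 152 = 93.
Using row 5: 73 + 21 + 89 + 57 + ? → (5,1) = 245 − 240 = 5.
Column 1 needs 245; the known cells sum to 184, so (4,1) = 61.
The remaining cell in anti-diagonal is (1,5) = 245 − 164 = 81.
Row 1: 49 + 17 + 33 + 81 + ? = 245, so (1,3) = 65.
From column 3, 245 − (65 + 9 + 53 + 21) gives (4,3) = 97.
Using column 5: 81 + 25 + 69 + 57 + ? → (4,5) = 245 − 232 = 13.

13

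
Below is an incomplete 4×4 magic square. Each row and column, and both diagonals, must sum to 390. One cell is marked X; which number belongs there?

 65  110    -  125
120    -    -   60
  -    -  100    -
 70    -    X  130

85

From row 1, 390 − (65 + 110 + 125) gives (1,3) = 90.
Column 1 must total 390; the given cells sum to 255, so (3,1) = 135.
Column 4: 125 + 60 + 130 + ? = 390, so (3,4) = 75.
Main diagonal: 65 + 100 + 130 + ? = 390, so (2,2) = 95.
Row 2 needs 390; the known cells sum to 275, so (2,3) = 115.
From row 3, 390 − (135 + 100 + 75) gives (3,2) = 80.
Using column 2: 110 + 95 + 80 + ? → (4,2) = 390 − 285 = 105.
Using column 3: 90 + 115 + 100 + ? → (4,3) = 390 − 305 = 85.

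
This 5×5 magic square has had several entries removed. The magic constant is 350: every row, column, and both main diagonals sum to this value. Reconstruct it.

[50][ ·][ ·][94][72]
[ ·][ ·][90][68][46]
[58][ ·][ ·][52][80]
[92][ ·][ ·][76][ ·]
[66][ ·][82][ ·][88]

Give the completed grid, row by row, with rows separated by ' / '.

50 78 56 94 72 / 84 62 90 68 46 / 58 86 74 52 80 / 92 70 48 76 64 / 66 54 82 60 88

From column 1, 350 − (50 + 58 + 92 + 66) gives (2,1) = 84.
Column 4 needs 350; the known cells sum to 290, so (5,4) = 60.
Using column 5: 72 + 46 + 80 + 88 + ? → (4,5) = 350 − 286 = 64.
The remaining cell in row 2 is (2,2) = 350 − 288 = 62.
Using row 5: 66 + 82 + 60 + 88 + ? → (5,2) = 350 − 296 = 54.
Using main diagonal: 50 + 62 + 76 + 88 + ? → (3,3) = 350 − 276 = 74.
Anti-diagonal must total 350; the given cells sum to 280, so (4,2) = 70.
Row 3 must total 350; the given cells sum to 264, so (3,2) = 86.
From row 4, 350 − (92 + 70 + 76 + 64) gives (4,3) = 48.
Column 2: 62 + 86 + 70 + 54 + ? = 350, so (1,2) = 78.
Column 3 must total 350; the given cells sum to 294, so (1,3) = 56.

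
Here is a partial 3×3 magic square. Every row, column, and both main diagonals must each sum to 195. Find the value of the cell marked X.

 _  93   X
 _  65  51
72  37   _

From row 2, 195 − (65 + 51) gives (2,1) = 79.
Using row 3: 72 + 37 + ? → (3,3) = 195 − 109 = 86.
The remaining cell in column 1 is (1,1) = 195 − 151 = 44.
The remaining cell in column 3 is (1,3) = 195 − 137 = 58.

58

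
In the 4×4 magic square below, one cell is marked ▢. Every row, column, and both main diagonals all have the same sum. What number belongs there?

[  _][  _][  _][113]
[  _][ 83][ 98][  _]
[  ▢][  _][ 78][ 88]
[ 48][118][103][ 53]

Row 4 is complete and sums to 322; that is the magic constant.
From column 3, 322 − (98 + 78 + 103) gives (1,3) = 43.
Column 4 must total 322; the given cells sum to 254, so (2,4) = 68.
Using main diagonal: 83 + 78 + 53 + ? → (1,1) = 322 − 214 = 108.
The remaining cell in anti-diagonal is (3,2) = 322 − 259 = 63.
The remaining cell in row 1 is (1,2) = 322 − 264 = 58.
Row 2 needs 322; the known cells sum to 249, so (2,1) = 73.
From row 3, 322 − (63 + 78 + 88) gives (3,1) = 93.

93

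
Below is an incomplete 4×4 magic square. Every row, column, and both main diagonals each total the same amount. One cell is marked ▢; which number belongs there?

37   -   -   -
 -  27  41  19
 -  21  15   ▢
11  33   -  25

29

Main diagonal is complete and sums to 104; that is the magic constant.
Row 2: 27 + 41 + 19 + ? = 104, so (2,1) = 17.
Row 4 needs 104; the known cells sum to 69, so (4,3) = 35.
Column 1 needs 104; the known cells sum to 65, so (3,1) = 39.
Column 2 must total 104; the given cells sum to 81, so (1,2) = 23.
Using column 3: 41 + 15 + 35 + ? → (1,3) = 104 − 91 = 13.
The remaining cell in anti-diagonal is (1,4) = 104 − 73 = 31.
Row 3 needs 104; the known cells sum to 75, so (3,4) = 29.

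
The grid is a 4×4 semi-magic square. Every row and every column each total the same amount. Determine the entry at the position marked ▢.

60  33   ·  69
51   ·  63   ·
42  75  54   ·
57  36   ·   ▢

Column 1 is complete and sums to 210; that is the magic constant.
Row 1 must total 210; the given cells sum to 162, so (1,3) = 48.
Row 3 needs 210; the known cells sum to 171, so (3,4) = 39.
Column 2 must total 210; the given cells sum to 144, so (2,2) = 66.
Using column 3: 48 + 63 + 54 + ? → (4,3) = 210 − 165 = 45.
Using row 2: 51 + 66 + 63 + ? → (2,4) = 210 − 180 = 30.
Using row 4: 57 + 36 + 45 + ? → (4,4) = 210 − 138 = 72.

72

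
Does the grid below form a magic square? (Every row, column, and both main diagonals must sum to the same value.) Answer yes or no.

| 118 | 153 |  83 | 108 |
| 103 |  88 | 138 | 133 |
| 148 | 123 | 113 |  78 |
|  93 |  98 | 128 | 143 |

Yes

Row 1: 118 + 153 + 83 + 108 = 462.
Row 2: 103 + 88 + 138 + 133 = 462.
Row 3: 148 + 123 + 113 + 78 = 462.
Row 4: 93 + 98 + 128 + 143 = 462.
Column 1: 118 + 103 + 148 + 93 = 462.
Column 2: 153 + 88 + 123 + 98 = 462.
Column 3: 83 + 138 + 113 + 128 = 462.
Column 4: 108 + 133 + 78 + 143 = 462.
Main diagonal: 118 + 88 + 113 + 143 = 462.
Anti-diagonal: 108 + 138 + 123 + 93 = 462.
All lines sum to 462.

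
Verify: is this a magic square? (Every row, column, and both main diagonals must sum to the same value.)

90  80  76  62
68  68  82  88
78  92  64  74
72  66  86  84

Row 1: 90 + 80 + 76 + 62 = 308.
Row 2: 68 + 68 + 82 + 88 = 306.
Row 3: 78 + 92 + 64 + 74 = 308.
Row 4: 72 + 66 + 86 + 84 = 308.
Column 1: 90 + 68 + 78 + 72 = 308.
Column 2: 80 + 68 + 92 + 66 = 306.
Column 3: 76 + 82 + 64 + 86 = 308.
Column 4: 62 + 88 + 74 + 84 = 308.
Main diagonal: 90 + 68 + 64 + 84 = 306.
Anti-diagonal: 62 + 82 + 92 + 72 = 308.

No — anti-diagonal sums to 308 but column 2 sums to 306.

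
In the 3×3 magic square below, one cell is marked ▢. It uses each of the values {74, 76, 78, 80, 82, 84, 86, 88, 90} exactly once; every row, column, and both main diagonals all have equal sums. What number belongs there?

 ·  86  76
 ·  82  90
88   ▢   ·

78

The 9 entries sum to 738, so each line sums to 738/3 = 246.
Row 1 needs 246; the known cells sum to 162, so (1,1) = 84.
Row 2 needs 246; the known cells sum to 172, so (2,1) = 74.
Column 2: 86 + 82 + ? = 246, so (3,2) = 78.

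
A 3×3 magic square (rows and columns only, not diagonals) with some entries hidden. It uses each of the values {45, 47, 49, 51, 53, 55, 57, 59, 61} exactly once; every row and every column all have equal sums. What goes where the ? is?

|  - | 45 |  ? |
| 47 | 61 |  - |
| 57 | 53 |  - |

The 9 entries sum to 477, so each line sums to 477/3 = 159.
Row 2 needs 159; the known cells sum to 108, so (2,3) = 51.
Row 3: 57 + 53 + ? = 159, so (3,3) = 49.
From column 1, 159 − (47 + 57) gives (1,1) = 55.
The remaining cell in column 3 is (1,3) = 159 − 100 = 59.

59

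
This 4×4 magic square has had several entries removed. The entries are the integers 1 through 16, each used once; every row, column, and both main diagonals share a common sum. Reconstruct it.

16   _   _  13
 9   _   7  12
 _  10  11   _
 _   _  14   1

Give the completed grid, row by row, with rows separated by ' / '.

The entries are 1 through 16, which sum to 136, so each line sums to 136/4 = 34.
Using row 2: 9 + 7 + 12 + ? → (2,2) = 34 − 28 = 6.
Column 3 must total 34; the given cells sum to 32, so (1,3) = 2.
Column 4 must total 34; the given cells sum to 26, so (3,4) = 8.
Using anti-diagonal: 13 + 7 + 10 + ? → (4,1) = 34 − 30 = 4.
Row 1 needs 34; the known cells sum to 31, so (1,2) = 3.
Row 3 needs 34; the known cells sum to 29, so (3,1) = 5.
The remaining cell in row 4 is (4,2) = 34 − 19 = 15.

16 3 2 13 / 9 6 7 12 / 5 10 11 8 / 4 15 14 1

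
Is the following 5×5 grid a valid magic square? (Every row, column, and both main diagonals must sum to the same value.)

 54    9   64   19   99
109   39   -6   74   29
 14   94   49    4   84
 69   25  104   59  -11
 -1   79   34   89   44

No — anti-diagonal sums to 246 but row 2 sums to 245.

Row 1: 54 + 9 + 64 + 19 + 99 = 245.
Row 2: 109 + 39 + (-6) + 74 + 29 = 245.
Row 3: 14 + 94 + 49 + 4 + 84 = 245.
Row 4: 69 + 25 + 104 + 59 + (-11) = 246.
Row 5: -1 + 79 + 34 + 89 + 44 = 245.
Column 1: 54 + 109 + 14 + 69 + (-1) = 245.
Column 2: 9 + 39 + 94 + 25 + 79 = 246.
Column 3: 64 + (-6) + 49 + 104 + 34 = 245.
Column 4: 19 + 74 + 4 + 59 + 89 = 245.
Column 5: 99 + 29 + 84 + (-11) + 44 = 245.
Main diagonal: 54 + 39 + 49 + 59 + 44 = 245.
Anti-diagonal: 99 + 74 + 49 + 25 + (-1) = 246.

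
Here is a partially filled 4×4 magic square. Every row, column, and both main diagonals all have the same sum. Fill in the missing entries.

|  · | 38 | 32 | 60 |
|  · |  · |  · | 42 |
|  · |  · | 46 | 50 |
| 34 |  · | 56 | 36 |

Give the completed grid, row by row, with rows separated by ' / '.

58 38 32 60 / 44 48 54 42 / 52 40 46 50 / 34 62 56 36

Column 4 is already complete: 60 + 42 + 50 + 36 = 188, so that is the magic constant.
Row 1 must total 188; the given cells sum to 130, so (1,1) = 58.
From row 4, 188 − (34 + 56 + 36) gives (4,2) = 62.
Using column 3: 32 + 46 + 56 + ? → (2,3) = 188 − 134 = 54.
Using main diagonal: 58 + 46 + 36 + ? → (2,2) = 188 − 140 = 48.
Anti-diagonal: 60 + 54 + 34 + ? = 188, so (3,2) = 40.
From row 2, 188 − (48 + 54 + 42) gives (2,1) = 44.
Row 3 must total 188; the given cells sum to 136, so (3,1) = 52.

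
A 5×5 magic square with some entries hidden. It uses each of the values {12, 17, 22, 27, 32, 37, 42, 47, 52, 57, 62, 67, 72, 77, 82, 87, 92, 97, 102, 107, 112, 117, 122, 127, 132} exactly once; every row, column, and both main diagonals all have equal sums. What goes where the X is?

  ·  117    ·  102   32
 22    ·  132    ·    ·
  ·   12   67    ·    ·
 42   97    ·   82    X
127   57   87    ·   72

112

The 25 entries sum to 1800, so each line sums to 1800/5 = 360.
Row 5 must total 360; the given cells sum to 343, so (5,4) = 17.
Column 2 must total 360; the given cells sum to 283, so (2,2) = 77.
From main diagonal, 360 − (77 + 67 + 82 + 72) gives (1,1) = 62.
The remaining cell in anti-diagonal is (2,4) = 360 − 323 = 37.
Row 1 must total 360; the given cells sum to 313, so (1,3) = 47.
Row 2 must total 360; the given cells sum to 268, so (2,5) = 92.
From column 1, 360 − (62 + 22 + 42 + 127) gives (3,1) = 107.
The remaining cell in column 3 is (4,3) = 360 − 333 = 27.
Column 4: 102 + 37 + 82 + 17 + ? = 360, so (3,4) = 122.
Row 3 needs 360; the known cells sum to 308, so (3,5) = 52.
Row 4 needs 360; the known cells sum to 248, so (4,5) = 112.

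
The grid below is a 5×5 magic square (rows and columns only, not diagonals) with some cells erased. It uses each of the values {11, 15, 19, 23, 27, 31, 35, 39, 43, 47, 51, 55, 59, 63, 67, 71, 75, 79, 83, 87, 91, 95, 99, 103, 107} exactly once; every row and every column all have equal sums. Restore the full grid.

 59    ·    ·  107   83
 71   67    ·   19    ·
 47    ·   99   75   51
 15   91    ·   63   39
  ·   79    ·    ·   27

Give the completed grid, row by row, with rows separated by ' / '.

The 25 entries sum to 1475, so each line sums to 1475/5 = 295.
Using row 3: 47 + 99 + 75 + 51 + ? → (3,2) = 295 − 272 = 23.
Using row 4: 15 + 91 + 63 + 39 + ? → (4,3) = 295 − 208 = 87.
Using column 1: 59 + 71 + 47 + 15 + ? → (5,1) = 295 − 192 = 103.
From column 2, 295 − (67 + 23 + 91 + 79) gives (1,2) = 35.
From column 4, 295 − (107 + 19 + 75 + 63) gives (5,4) = 31.
Using column 5: 83 + 51 + 39 + 27 + ? → (2,5) = 295 − 200 = 95.
Row 1 needs 295; the known cells sum to 284, so (1,3) = 11.
Row 2 must total 295; the given cells sum to 252, so (2,3) = 43.
Using row 5: 103 + 79 + 31 + 27 + ? → (5,3) = 295 − 240 = 55.

59 35 11 107 83 / 71 67 43 19 95 / 47 23 99 75 51 / 15 91 87 63 39 / 103 79 55 31 27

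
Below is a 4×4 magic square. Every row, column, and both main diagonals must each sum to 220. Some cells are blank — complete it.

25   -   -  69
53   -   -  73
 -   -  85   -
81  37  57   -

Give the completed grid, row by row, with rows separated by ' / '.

Using row 4: 81 + 37 + 57 + ? → (4,4) = 220 − 175 = 45.
Column 1: 25 + 53 + 81 + ? = 220, so (3,1) = 61.
Column 4 must total 220; the given cells sum to 187, so (3,4) = 33.
From main diagonal, 220 − (25 + 85 + 45) gives (2,2) = 65.
Row 2: 53 + 65 + 73 + ? = 220, so (2,3) = 29.
The remaining cell in row 3 is (3,2) = 220 − 179 = 41.
Column 2: 65 + 41 + 37 + ? = 220, so (1,2) = 77.
The remaining cell in column 3 is (1,3) = 220 − 171 = 49.

25 77 49 69 / 53 65 29 73 / 61 41 85 33 / 81 37 57 45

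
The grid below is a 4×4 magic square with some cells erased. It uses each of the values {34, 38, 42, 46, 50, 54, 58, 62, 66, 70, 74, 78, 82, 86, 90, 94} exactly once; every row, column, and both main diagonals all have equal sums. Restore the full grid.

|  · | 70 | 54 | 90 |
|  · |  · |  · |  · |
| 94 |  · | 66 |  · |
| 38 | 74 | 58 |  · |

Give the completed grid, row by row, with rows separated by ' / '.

The 16 entries sum to 1024, so each line sums to 1024/4 = 256.
Using row 1: 70 + 54 + 90 + ? → (1,1) = 256 − 214 = 42.
Row 4 must total 256; the given cells sum to 170, so (4,4) = 86.
The remaining cell in column 1 is (2,1) = 256 − 174 = 82.
Column 3 must total 256; the given cells sum to 178, so (2,3) = 78.
The remaining cell in main diagonal is (2,2) = 256 − 194 = 62.
From anti-diagonal, 256 − (90 + 78 + 38) gives (3,2) = 50.
Using row 2: 82 + 62 + 78 + ? → (2,4) = 256 − 222 = 34.
Row 3: 94 + 50 + 66 + ? = 256, so (3,4) = 46.

42 70 54 90 / 82 62 78 34 / 94 50 66 46 / 38 74 58 86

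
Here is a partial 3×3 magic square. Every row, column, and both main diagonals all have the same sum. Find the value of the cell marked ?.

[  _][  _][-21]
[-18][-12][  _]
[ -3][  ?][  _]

Anti-diagonal is complete and sums to -36; that is the magic constant.
From row 2, -36 − (-18 + (-12)) gives (2,3) = -6.
Using column 1: -18 + (-3) + ? → (1,1) = -36 − (-21) = -15.
Column 3 must total -36; the given cells sum to -27, so (3,3) = -9.
The remaining cell in row 1 is (1,2) = -36 − (-36) = 0.
Using row 3: -3 + (-9) + ? → (3,2) = -36 − (-12) = -24.

-24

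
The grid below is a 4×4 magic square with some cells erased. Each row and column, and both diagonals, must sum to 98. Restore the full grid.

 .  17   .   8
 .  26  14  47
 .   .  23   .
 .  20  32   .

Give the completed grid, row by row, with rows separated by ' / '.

44 17 29 8 / 11 26 14 47 / 2 35 23 38 / 41 20 32 5

From row 2, 98 − (26 + 14 + 47) gives (2,1) = 11.
Column 2: 17 + 26 + 20 + ? = 98, so (3,2) = 35.
The remaining cell in column 3 is (1,3) = 98 − 69 = 29.
Using anti-diagonal: 8 + 14 + 35 + ? → (4,1) = 98 − 57 = 41.
Row 1: 17 + 29 + 8 + ? = 98, so (1,1) = 44.
Using row 4: 41 + 20 + 32 + ? → (4,4) = 98 − 93 = 5.
Column 1 needs 98; the known cells sum to 96, so (3,1) = 2.
The remaining cell in column 4 is (3,4) = 98 − 60 = 38.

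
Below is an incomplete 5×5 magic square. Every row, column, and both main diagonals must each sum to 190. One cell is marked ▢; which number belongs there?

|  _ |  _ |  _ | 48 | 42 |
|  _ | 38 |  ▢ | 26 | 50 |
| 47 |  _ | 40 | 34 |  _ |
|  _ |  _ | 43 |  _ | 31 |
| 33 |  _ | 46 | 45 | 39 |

32

Row 5 must total 190; the given cells sum to 163, so (5,2) = 27.
Column 4 needs 190; the known cells sum to 153, so (4,4) = 37.
The remaining cell in column 5 is (3,5) = 190 − 162 = 28.
From main diagonal, 190 − (38 + 40 + 37 + 39) gives (1,1) = 36.
Using anti-diagonal: 42 + 26 + 40 + 33 + ? → (4,2) = 190 − 141 = 49.
Using row 3: 47 + 40 + 34 + 28 + ? → (3,2) = 190 − 149 = 41.
Row 4 needs 190; the known cells sum to 160, so (4,1) = 30.
Using column 1: 36 + 47 + 30 + 33 + ? → (2,1) = 190 − 146 = 44.
Using column 2: 38 + 41 + 49 + 27 + ? → (1,2) = 190 − 155 = 35.
From row 1, 190 − (36 + 35 + 48 + 42) gives (1,3) = 29.
The remaining cell in row 2 is (2,3) = 190 − 158 = 32.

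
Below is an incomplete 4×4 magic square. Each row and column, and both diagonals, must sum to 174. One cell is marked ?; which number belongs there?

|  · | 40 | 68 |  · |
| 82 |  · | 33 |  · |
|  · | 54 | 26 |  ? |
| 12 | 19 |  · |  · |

Column 2 needs 174; the known cells sum to 113, so (2,2) = 61.
The remaining cell in column 3 is (4,3) = 174 − 127 = 47.
Anti-diagonal must total 174; the given cells sum to 99, so (1,4) = 75.
The remaining cell in row 1 is (1,1) = 174 − 183 = -9.
Row 2: 82 + 61 + 33 + ? = 174, so (2,4) = -2.
From row 4, 174 − (12 + 19 + 47) gives (4,4) = 96.
Column 1 must total 174; the given cells sum to 85, so (3,1) = 89.
Column 4: 75 + (-2) + 96 + ? = 174, so (3,4) = 5.

5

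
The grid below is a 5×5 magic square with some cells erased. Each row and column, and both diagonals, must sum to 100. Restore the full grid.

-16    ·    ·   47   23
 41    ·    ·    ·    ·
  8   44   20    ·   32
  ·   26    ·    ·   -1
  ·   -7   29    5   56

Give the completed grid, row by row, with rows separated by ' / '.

-16 35 11 47 23 / 41 2 53 14 -10 / 8 44 20 -4 32 / 50 26 -13 38 -1 / 17 -7 29 5 56

The remaining cell in row 3 is (3,4) = 100 − 104 = -4.
Row 5: -7 + 29 + 5 + 56 + ? = 100, so (5,1) = 17.
From column 1, 100 − (-16 + 41 + 8 + 17) gives (4,1) = 50.
From column 5, 100 − (23 + 32 + (-1) + 56) gives (2,5) = -10.
From anti-diagonal, 100 − (23 + 20 + 26 + 17) gives (2,4) = 14.
Using column 4: 47 + 14 + (-4) + 5 + ? → (4,4) = 100 − 62 = 38.
Main diagonal must total 100; the given cells sum to 98, so (2,2) = 2.
Using row 2: 41 + 2 + 14 + (-10) + ? → (2,3) = 100 − 47 = 53.
From row 4, 100 − (50 + 26 + 38 + (-1)) gives (4,3) = -13.
Column 2 needs 100; the known cells sum to 65, so (1,2) = 35.
Column 3 must total 100; the given cells sum to 89, so (1,3) = 11.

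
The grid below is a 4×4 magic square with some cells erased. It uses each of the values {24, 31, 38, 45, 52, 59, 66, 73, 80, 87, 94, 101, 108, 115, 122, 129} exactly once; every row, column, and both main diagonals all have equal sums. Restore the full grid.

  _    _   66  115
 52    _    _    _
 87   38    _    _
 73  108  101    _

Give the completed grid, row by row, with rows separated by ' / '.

94 31 66 115 / 52 129 80 45 / 87 38 59 122 / 73 108 101 24

The 16 entries sum to 1224, so each line sums to 1224/4 = 306.
Row 4 needs 306; the known cells sum to 282, so (4,4) = 24.
From column 1, 306 − (52 + 87 + 73) gives (1,1) = 94.
Anti-diagonal must total 306; the given cells sum to 226, so (2,3) = 80.
Row 1 needs 306; the known cells sum to 275, so (1,2) = 31.
Column 2 must total 306; the given cells sum to 177, so (2,2) = 129.
Column 3 needs 306; the known cells sum to 247, so (3,3) = 59.
From row 2, 306 − (52 + 129 + 80) gives (2,4) = 45.
The remaining cell in row 3 is (3,4) = 306 − 184 = 122.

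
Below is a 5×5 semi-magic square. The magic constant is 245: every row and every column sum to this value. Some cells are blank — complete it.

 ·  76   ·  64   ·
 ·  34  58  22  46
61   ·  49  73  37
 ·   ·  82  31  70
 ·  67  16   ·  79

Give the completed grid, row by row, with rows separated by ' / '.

Row 2 must total 245; the given cells sum to 160, so (2,1) = 85.
From row 3, 245 − (61 + 49 + 73 + 37) gives (3,2) = 25.
From column 2, 245 − (76 + 34 + 25 + 67) gives (4,2) = 43.
Column 3: 58 + 49 + 82 + 16 + ? = 245, so (1,3) = 40.
Column 4 needs 245; the known cells sum to 190, so (5,4) = 55.
Column 5 needs 245; the known cells sum to 232, so (1,5) = 13.
Row 1 needs 245; the known cells sum to 193, so (1,1) = 52.
The remaining cell in row 4 is (4,1) = 245 − 226 = 19.
Row 5: 67 + 16 + 55 + 79 + ? = 245, so (5,1) = 28.

52 76 40 64 13 / 85 34 58 22 46 / 61 25 49 73 37 / 19 43 82 31 70 / 28 67 16 55 79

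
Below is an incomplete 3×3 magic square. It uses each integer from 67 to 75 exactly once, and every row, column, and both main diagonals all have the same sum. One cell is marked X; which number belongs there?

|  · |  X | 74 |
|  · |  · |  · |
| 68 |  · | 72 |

The entries are 67 through 75, which sum to 639, so each line sums to 639/3 = 213.
From row 3, 213 − (68 + 72) gives (3,2) = 73.
The remaining cell in column 3 is (2,3) = 213 − 146 = 67.
From anti-diagonal, 213 − (74 + 68) gives (2,2) = 71.
The remaining cell in row 2 is (2,1) = 213 − 138 = 75.
Column 1: 75 + 68 + ? = 213, so (1,1) = 70.
Column 2: 71 + 73 + ? = 213, so (1,2) = 69.

69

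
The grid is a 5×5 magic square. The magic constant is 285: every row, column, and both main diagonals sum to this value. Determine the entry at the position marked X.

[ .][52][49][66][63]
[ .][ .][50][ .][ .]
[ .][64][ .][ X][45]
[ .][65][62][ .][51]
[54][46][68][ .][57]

Row 1: 52 + 49 + 66 + 63 + ? = 285, so (1,1) = 55.
The remaining cell in row 5 is (5,4) = 285 − 225 = 60.
Column 2 must total 285; the given cells sum to 227, so (2,2) = 58.
Column 3: 49 + 50 + 62 + 68 + ? = 285, so (3,3) = 56.
Column 5 needs 285; the known cells sum to 216, so (2,5) = 69.
The remaining cell in main diagonal is (4,4) = 285 − 226 = 59.
Anti-diagonal needs 285; the known cells sum to 238, so (2,4) = 47.
From row 2, 285 − (58 + 50 + 47 + 69) gives (2,1) = 61.
Row 4 needs 285; the known cells sum to 237, so (4,1) = 48.
Column 1: 55 + 61 + 48 + 54 + ? = 285, so (3,1) = 67.
From column 4, 285 − (66 + 47 + 59 + 60) gives (3,4) = 53.

53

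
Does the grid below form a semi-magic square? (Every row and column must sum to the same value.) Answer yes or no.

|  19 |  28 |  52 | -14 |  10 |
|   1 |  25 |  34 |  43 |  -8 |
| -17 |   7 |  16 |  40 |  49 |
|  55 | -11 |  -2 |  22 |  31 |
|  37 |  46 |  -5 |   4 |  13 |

Yes

Row 1: 19 + 28 + 52 + (-14) + 10 = 95.
Row 2: 1 + 25 + 34 + 43 + (-8) = 95.
Row 3: -17 + 7 + 16 + 40 + 49 = 95.
Row 4: 55 + (-11) + (-2) + 22 + 31 = 95.
Row 5: 37 + 46 + (-5) + 4 + 13 = 95.
Column 1: 19 + 1 + (-17) + 55 + 37 = 95.
Column 2: 28 + 25 + 7 + (-11) + 46 = 95.
Column 3: 52 + 34 + 16 + (-2) + (-5) = 95.
Column 4: -14 + 43 + 40 + 22 + 4 = 95.
Column 5: 10 + (-8) + 49 + 31 + 13 = 95.
All lines sum to 95.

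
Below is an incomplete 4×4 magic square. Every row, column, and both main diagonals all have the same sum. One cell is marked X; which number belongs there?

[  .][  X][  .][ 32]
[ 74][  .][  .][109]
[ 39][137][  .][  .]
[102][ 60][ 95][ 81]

Row 4 is complete and sums to 338; that is the magic constant.
Column 1: 74 + 39 + 102 + ? = 338, so (1,1) = 123.
Column 4 needs 338; the known cells sum to 222, so (3,4) = 116.
Anti-diagonal needs 338; the known cells sum to 271, so (2,3) = 67.
The remaining cell in row 2 is (2,2) = 338 − 250 = 88.
The remaining cell in row 3 is (3,3) = 338 − 292 = 46.
Column 2: 88 + 137 + 60 + ? = 338, so (1,2) = 53.

53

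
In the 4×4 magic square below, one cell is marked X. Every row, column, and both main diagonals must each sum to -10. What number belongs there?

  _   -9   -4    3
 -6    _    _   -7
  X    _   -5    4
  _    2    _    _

-1

Row 1 must total -10; the given cells sum to -10, so (1,1) = 0.
Column 4 needs -10; the known cells sum to 0, so (4,4) = -10.
The remaining cell in main diagonal is (2,2) = -10 − (-15) = 5.
Row 2 needs -10; the known cells sum to -8, so (2,3) = -2.
Column 2 needs -10; the known cells sum to -2, so (3,2) = -8.
From column 3, -10 − (-4 + (-2) + (-5)) gives (4,3) = 1.
Using anti-diagonal: 3 + (-2) + (-8) + ? → (4,1) = -10 − (-7) = -3.
Row 3: -8 + (-5) + 4 + ? = -10, so (3,1) = -1.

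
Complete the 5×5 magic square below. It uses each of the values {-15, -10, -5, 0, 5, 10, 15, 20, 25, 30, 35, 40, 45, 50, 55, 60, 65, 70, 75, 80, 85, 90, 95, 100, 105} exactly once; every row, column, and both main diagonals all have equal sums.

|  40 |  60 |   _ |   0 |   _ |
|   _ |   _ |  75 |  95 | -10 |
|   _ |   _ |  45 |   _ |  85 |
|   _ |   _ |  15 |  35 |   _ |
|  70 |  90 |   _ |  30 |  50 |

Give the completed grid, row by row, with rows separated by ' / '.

40 60 105 0 20 / 10 55 75 95 -10 / 5 25 45 65 85 / 100 -5 15 35 80 / 70 90 -15 30 50

The 25 entries sum to 1125, so each line sums to 1125/5 = 225.
Row 5 must total 225; the given cells sum to 240, so (5,3) = -15.
Using column 3: 75 + 45 + 15 + (-15) + ? → (1,3) = 225 − 120 = 105.
From column 4, 225 − (0 + 95 + 35 + 30) gives (3,4) = 65.
Main diagonal needs 225; the known cells sum to 170, so (2,2) = 55.
Row 1 must total 225; the given cells sum to 205, so (1,5) = 20.
Row 2 must total 225; the given cells sum to 215, so (2,1) = 10.
Column 5 needs 225; the known cells sum to 145, so (4,5) = 80.
From anti-diagonal, 225 − (20 + 95 + 45 + 70) gives (4,2) = -5.
Row 4: -5 + 15 + 35 + 80 + ? = 225, so (4,1) = 100.
Column 1 needs 225; the known cells sum to 220, so (3,1) = 5.
From column 2, 225 − (60 + 55 + (-5) + 90) gives (3,2) = 25.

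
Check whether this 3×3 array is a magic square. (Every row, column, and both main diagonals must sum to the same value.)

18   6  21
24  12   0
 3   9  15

Row 1: 18 + 6 + 21 = 45.
Row 2: 24 + 12 + 0 = 36.
Row 3: 3 + 9 + 15 = 27.
Column 1: 18 + 24 + 3 = 45.
Column 2: 6 + 12 + 9 = 27.
Column 3: 21 + 0 + 15 = 36.
Main diagonal: 18 + 12 + 15 = 45.
Anti-diagonal: 21 + 12 + 3 = 36.

No — row 3 sums to 27 but main diagonal sums to 45.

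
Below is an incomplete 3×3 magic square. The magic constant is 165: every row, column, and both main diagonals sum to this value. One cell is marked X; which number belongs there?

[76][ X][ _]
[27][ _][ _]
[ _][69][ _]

41

From column 1, 165 − (76 + 27) gives (3,1) = 62.
From row 3, 165 − (62 + 69) gives (3,3) = 34.
Main diagonal must total 165; the given cells sum to 110, so (2,2) = 55.
Anti-diagonal must total 165; the given cells sum to 117, so (1,3) = 48.
Row 1 needs 165; the known cells sum to 124, so (1,2) = 41.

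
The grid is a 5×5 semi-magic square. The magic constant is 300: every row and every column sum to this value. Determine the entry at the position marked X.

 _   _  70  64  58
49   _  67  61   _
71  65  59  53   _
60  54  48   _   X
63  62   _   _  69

66

Row 3 needs 300; the known cells sum to 248, so (3,5) = 52.
Column 1: 49 + 71 + 60 + 63 + ? = 300, so (1,1) = 57.
Column 3 needs 300; the known cells sum to 244, so (5,3) = 56.
Row 1: 57 + 70 + 64 + 58 + ? = 300, so (1,2) = 51.
Row 5 must total 300; the given cells sum to 250, so (5,4) = 50.
The remaining cell in column 2 is (2,2) = 300 − 232 = 68.
From column 4, 300 − (64 + 61 + 53 + 50) gives (4,4) = 72.
Row 2 needs 300; the known cells sum to 245, so (2,5) = 55.
The remaining cell in row 4 is (4,5) = 300 − 234 = 66.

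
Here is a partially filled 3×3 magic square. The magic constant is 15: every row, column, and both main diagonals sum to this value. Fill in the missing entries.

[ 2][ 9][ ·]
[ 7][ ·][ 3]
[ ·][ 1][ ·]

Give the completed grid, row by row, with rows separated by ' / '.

The remaining cell in row 1 is (1,3) = 15 − 11 = 4.
Using row 2: 7 + 3 + ? → (2,2) = 15 − 10 = 5.
The remaining cell in column 1 is (3,1) = 15 − 9 = 6.
Column 3 must total 15; the given cells sum to 7, so (3,3) = 8.

2 9 4 / 7 5 3 / 6 1 8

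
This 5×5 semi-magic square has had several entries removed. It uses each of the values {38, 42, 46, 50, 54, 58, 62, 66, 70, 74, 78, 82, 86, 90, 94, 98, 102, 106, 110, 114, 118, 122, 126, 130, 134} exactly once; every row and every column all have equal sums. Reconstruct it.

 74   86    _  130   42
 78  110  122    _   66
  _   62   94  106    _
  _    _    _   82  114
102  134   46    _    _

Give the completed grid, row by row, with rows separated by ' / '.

The 25 entries sum to 2150, so each line sums to 2150/5 = 430.
Row 1 needs 430; the known cells sum to 332, so (1,3) = 98.
Using row 2: 78 + 110 + 122 + 66 + ? → (2,4) = 430 − 376 = 54.
Using column 2: 86 + 110 + 62 + 134 + ? → (4,2) = 430 − 392 = 38.
Column 3 must total 430; the given cells sum to 360, so (4,3) = 70.
From column 4, 430 − (130 + 54 + 106 + 82) gives (5,4) = 58.
Row 4 needs 430; the known cells sum to 304, so (4,1) = 126.
Row 5: 102 + 134 + 46 + 58 + ? = 430, so (5,5) = 90.
Column 1 needs 430; the known cells sum to 380, so (3,1) = 50.
Using column 5: 42 + 66 + 114 + 90 + ? → (3,5) = 430 − 312 = 118.

74 86 98 130 42 / 78 110 122 54 66 / 50 62 94 106 118 / 126 38 70 82 114 / 102 134 46 58 90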